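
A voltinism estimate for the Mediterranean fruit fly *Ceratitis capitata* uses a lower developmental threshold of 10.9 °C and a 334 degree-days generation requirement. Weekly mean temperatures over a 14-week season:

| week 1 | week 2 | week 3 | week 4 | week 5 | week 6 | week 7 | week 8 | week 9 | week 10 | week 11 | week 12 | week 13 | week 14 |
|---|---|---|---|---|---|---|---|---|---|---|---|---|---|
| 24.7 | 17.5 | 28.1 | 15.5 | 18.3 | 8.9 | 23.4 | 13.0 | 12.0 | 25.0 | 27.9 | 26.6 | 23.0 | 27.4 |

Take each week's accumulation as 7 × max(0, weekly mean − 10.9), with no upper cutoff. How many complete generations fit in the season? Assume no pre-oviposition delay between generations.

2 generations

Weekly DD (7 × max(0, T̄ − 10.9)): 96.6, 46.2, 120.4, 32.2, 51.8, 0.0, 87.5, 14.7, 7.7, 98.7, 119.0, 109.9, 84.7, 115.5.
Season total = 984.9 DD.
Complete generations = ⌊984.9 / 334⌋ = 2.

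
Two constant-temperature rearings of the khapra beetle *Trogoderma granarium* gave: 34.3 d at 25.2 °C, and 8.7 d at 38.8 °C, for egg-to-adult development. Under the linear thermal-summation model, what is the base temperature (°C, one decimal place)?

20.6 °C

Linear rate model ⇒ the product D·(T − T_b) is constant across temperatures.
34.3·(25.2 − T_b) = 8.7·(38.8 − T_b)
T_b = (34.3·25.2 − 8.7·38.8) / (34.3 − 8.7) = 526.80 / 25.6 = 20.578 °C ≈ 20.6 °C.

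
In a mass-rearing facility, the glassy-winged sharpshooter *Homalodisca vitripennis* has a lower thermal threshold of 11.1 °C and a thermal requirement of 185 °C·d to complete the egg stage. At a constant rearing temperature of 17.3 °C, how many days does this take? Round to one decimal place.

Daily accumulation = 17.3 − 11.1 = 6.2 DD/day.
Duration = 185 / 6.2 = 29.839 ≈ 29.8 days.

29.8 days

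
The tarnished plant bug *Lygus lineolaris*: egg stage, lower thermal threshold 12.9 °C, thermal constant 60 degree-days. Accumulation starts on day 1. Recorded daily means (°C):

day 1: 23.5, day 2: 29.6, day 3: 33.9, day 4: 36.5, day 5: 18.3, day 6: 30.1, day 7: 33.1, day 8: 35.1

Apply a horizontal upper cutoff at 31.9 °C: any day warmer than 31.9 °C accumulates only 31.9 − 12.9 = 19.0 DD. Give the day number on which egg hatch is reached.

Daily DD above 12.9 °C (capped at 19.0): 10.6, 16.7, 19.0, 19.0, 5.4, 17.2, 19.0, 19.0.
Cumulative: 10.6, 27.3, 46.3, 65.3, 70.7, 87.9, 106.9, 125.9.
The total first reaches 60 DD on day 4.

day 4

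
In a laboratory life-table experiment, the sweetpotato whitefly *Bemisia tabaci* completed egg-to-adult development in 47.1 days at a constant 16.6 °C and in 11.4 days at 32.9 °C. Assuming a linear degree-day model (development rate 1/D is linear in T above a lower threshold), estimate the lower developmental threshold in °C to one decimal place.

11.4 °C

Under the model K = D·(T − T_b), so D₁·(T₁ − T_b) = D₂·(T₂ − T_b).
47.1·(16.6 − T_b) = 11.4·(32.9 − T_b)
T_b = (47.1·16.6 − 11.4·32.9) / (47.1 − 11.4) = 406.80 / 35.7 = 11.395 °C ≈ 11.4 °C.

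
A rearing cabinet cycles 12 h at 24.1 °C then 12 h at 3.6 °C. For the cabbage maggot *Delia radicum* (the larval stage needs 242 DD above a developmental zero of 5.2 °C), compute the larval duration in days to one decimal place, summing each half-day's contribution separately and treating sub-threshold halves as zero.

Day half: max(0, 24.1 − 5.2) × 0.5 = 18.9 × 0.5 = 9.45 DD.
Night half: max(0, 3.6 − 5.2) × 0.5 = 0.0 × 0.5 = 0.00 DD.
Per 24 h: 9.45 DD/day.
Duration = 242 / 9.45 = 25.608 ≈ 25.6 days.

25.6 days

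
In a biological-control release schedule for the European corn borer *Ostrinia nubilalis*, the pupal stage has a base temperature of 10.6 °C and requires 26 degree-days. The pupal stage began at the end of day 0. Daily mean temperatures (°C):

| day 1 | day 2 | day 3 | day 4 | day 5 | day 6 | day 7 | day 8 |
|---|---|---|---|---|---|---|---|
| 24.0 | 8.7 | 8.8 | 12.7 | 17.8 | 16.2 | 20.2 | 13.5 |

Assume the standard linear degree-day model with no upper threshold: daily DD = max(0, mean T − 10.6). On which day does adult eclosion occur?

Daily DD above 10.6 °C: 13.4, 0.0, 0.0, 2.1, 7.2, 5.6, 9.6, 2.9.
Cumulative: 13.4, 13.4, 13.4, 15.5, 22.7, 28.3, 37.9, 40.8.
The total first reaches 26 DD on day 6.

day 6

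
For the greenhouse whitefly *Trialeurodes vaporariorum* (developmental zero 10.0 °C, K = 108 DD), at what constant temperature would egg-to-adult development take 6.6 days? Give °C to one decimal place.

Required daily accumulation = 108 / 6.6 = 16.364 DD/day.
T = T_base + 16.364 = 10.0 + 16.364 = 26.364 ≈ 26.4 °C.

26.4 °C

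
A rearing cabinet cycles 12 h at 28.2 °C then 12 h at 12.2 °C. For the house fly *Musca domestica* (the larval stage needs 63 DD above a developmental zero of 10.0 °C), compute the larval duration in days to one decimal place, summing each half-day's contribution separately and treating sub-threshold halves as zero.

6.2 days

Day half: max(0, 28.2 − 10.0) × 0.5 = 18.2 × 0.5 = 9.10 DD.
Night half: max(0, 12.2 − 10.0) × 0.5 = 2.2 × 0.5 = 1.10 DD.
Per 24 h: 10.20 DD/day.
Duration = 63 / 10.20 = 6.176 ≈ 6.2 days.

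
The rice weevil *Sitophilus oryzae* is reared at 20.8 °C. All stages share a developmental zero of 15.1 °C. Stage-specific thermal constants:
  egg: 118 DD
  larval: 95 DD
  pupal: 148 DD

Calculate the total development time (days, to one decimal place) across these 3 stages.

Daily accumulation at 20.8 °C = 20.8 − 15.1 = 5.7 DD/day.
Total K = 118 + 95 + 148 = 361 DD.
Total duration = 361 / 5.7 = 63.333 ≈ 63.3 days.

63.3 days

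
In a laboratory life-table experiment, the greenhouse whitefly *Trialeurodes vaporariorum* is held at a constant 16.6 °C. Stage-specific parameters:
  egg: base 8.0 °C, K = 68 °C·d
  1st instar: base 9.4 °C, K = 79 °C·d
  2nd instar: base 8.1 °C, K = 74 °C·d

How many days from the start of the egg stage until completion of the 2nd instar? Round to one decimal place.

27.6 days

egg: 68 / (16.6 − 8.0) = 68 / 8.6 = 7.907 d.
1st instar: 79 / (16.6 − 9.4) = 79 / 7.2 = 10.972 d.
2nd instar: 74 / (16.6 − 8.1) = 74 / 8.5 = 8.706 d.
Sum = 27.585 ≈ 27.6 days.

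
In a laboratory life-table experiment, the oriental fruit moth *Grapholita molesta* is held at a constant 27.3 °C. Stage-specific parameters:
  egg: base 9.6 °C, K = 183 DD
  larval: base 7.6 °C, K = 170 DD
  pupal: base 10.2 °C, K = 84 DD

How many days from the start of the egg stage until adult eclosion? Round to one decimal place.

23.9 days

egg: 183 / (27.3 − 9.6) = 183 / 17.7 = 10.339 d.
larval: 170 / (27.3 − 7.6) = 170 / 19.7 = 8.629 d.
pupal: 84 / (27.3 − 10.2) = 84 / 17.1 = 4.912 d.
Sum = 23.881 ≈ 23.9 days.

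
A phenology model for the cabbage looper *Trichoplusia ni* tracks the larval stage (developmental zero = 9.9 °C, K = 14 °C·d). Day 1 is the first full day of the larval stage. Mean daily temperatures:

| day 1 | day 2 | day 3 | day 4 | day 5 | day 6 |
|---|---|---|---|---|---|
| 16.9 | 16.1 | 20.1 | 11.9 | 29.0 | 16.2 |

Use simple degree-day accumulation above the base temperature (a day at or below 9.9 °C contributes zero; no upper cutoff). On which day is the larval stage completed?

day 3

Daily DD above 9.9 °C: 7.0, 6.2, 10.2, 2.0, 19.1, 6.3.
Cumulative: 7.0, 13.2, 23.4, 25.4, 44.5, 50.8.
The total first reaches 14 DD on day 3.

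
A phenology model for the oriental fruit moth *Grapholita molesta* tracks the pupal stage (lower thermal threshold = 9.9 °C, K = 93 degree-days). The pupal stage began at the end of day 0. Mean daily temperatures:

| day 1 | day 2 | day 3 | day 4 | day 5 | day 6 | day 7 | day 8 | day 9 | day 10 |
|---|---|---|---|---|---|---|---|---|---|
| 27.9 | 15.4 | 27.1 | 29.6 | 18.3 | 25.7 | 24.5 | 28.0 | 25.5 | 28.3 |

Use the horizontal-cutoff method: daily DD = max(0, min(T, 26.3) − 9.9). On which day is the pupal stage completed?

day 7

Daily DD above 9.9 °C (capped at 16.4): 16.4, 5.5, 16.4, 16.4, 8.4, 15.8, 14.6, 16.4, 15.6, 16.4.
Cumulative: 16.4, 21.9, 38.3, 54.7, 63.1, 78.9, 93.5, 109.9, 125.5, 141.9.
The total first reaches 93 DD on day 7.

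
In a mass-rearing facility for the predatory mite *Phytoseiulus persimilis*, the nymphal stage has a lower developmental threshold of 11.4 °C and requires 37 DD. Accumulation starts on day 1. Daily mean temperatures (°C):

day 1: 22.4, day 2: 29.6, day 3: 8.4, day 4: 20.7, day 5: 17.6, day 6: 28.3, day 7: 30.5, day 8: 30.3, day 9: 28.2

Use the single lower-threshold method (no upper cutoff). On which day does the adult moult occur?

Daily DD above 11.4 °C: 11.0, 18.2, 0.0, 9.3, 6.2, 16.9, 19.1, 18.9, 16.8.
Cumulative: 11.0, 29.2, 29.2, 38.5, 44.7, 61.6, 80.7, 99.6, 116.4.
The total first reaches 37 DD on day 4.

day 4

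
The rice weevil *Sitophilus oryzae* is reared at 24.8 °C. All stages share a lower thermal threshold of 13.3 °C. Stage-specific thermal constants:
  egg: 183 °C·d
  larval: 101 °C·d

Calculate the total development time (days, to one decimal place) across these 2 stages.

Daily accumulation at 24.8 °C = 24.8 − 13.3 = 11.5 DD/day.
Total K = 183 + 101 = 284 DD.
Total duration = 284 / 11.5 = 24.696 ≈ 24.7 days.

24.7 days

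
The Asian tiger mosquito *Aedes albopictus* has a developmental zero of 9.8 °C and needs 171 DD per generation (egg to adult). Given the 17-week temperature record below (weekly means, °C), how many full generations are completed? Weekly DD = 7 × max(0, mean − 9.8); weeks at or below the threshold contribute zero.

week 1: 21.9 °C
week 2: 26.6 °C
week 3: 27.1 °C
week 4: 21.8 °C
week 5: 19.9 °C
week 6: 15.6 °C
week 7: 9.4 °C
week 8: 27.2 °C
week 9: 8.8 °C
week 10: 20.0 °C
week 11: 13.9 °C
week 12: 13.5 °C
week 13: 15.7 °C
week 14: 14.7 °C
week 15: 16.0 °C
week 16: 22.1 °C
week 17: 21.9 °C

6 generations

Weekly DD (7 × max(0, T̄ − 9.8)): 84.7, 117.6, 121.1, 84.0, 70.7, 40.6, 0.0, 121.8, 0.0, 71.4, 28.7, 25.9, 41.3, 34.3, 43.4, 86.1, 84.7.
Season total = 1056.3 DD.
Complete generations = ⌊1056.3 / 171⌋ = 6.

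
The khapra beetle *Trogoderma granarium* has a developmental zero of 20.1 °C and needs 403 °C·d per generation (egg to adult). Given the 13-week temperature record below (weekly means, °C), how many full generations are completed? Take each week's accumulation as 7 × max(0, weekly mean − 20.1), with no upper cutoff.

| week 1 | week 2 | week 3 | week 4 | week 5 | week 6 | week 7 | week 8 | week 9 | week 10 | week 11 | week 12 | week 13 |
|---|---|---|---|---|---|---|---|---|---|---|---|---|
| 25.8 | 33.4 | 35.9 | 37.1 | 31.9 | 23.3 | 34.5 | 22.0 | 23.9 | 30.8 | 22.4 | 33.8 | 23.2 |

Weekly DD (7 × max(0, T̄ − 20.1)): 39.9, 93.1, 110.6, 119.0, 82.6, 22.4, 100.8, 13.3, 26.6, 74.9, 16.1, 95.9, 21.7.
Season total = 816.9 DD.
Complete generations = ⌊816.9 / 403⌋ = 2.

2 generations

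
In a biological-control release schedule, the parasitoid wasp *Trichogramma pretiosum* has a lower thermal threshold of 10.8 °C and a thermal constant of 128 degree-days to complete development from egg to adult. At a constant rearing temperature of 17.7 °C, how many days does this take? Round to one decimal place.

18.6 days

Daily accumulation = 17.7 − 10.8 = 6.9 DD/day.
Duration = 128 / 6.9 = 18.551 ≈ 18.6 days.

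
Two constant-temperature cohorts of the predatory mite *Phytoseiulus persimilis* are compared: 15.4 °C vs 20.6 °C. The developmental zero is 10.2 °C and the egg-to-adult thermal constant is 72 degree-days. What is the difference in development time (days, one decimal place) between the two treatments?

At 15.4 °C: 72 / (15.4 − 10.2) = 72 / 5.2 = 13.846 d.
At 20.6 °C: 72 / (20.6 − 10.2) = 72 / 10.4 = 6.923 d.
Difference = |13.846 − 6.923| = 6.923 ≈ 6.9 days.

6.9 days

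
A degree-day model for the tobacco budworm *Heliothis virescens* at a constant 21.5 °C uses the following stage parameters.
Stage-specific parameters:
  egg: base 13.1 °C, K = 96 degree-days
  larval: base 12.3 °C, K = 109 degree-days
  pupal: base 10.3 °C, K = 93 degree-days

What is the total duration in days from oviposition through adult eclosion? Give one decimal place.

egg: 96 / (21.5 − 13.1) = 96 / 8.4 = 11.429 d.
larval: 109 / (21.5 − 12.3) = 109 / 9.2 = 11.848 d.
pupal: 93 / (21.5 − 10.3) = 93 / 11.2 = 8.304 d.
Sum = 31.580 ≈ 31.6 days.

31.6 days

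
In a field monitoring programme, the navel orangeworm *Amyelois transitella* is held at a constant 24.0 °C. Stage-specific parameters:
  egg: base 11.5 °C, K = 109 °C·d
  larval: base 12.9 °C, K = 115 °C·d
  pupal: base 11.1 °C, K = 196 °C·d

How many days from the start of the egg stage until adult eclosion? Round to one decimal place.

egg: 109 / (24.0 − 11.5) = 109 / 12.5 = 8.720 d.
larval: 115 / (24.0 − 12.9) = 115 / 11.1 = 10.360 d.
pupal: 196 / (24.0 − 11.1) = 196 / 12.9 = 15.194 d.
Sum = 34.274 ≈ 34.3 days.

34.3 days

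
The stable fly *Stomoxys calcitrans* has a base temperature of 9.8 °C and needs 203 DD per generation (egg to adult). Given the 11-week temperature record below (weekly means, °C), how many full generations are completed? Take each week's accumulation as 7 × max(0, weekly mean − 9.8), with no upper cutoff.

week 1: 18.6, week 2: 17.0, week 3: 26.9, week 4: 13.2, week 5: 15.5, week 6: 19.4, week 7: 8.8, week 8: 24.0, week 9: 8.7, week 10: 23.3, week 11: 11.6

Weekly DD (7 × max(0, T̄ − 9.8)): 61.6, 50.4, 119.7, 23.8, 39.9, 67.2, 0.0, 99.4, 0.0, 94.5, 12.6.
Season total = 569.1 DD.
Complete generations = ⌊569.1 / 203⌋ = 2.

2 generations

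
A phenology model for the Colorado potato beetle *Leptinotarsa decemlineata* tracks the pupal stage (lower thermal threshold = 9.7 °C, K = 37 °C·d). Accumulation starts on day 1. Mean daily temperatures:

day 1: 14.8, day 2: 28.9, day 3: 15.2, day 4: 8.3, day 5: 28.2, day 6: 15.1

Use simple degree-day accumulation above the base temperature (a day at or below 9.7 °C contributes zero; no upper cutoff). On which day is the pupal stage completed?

Daily DD above 9.7 °C: 5.1, 19.2, 5.5, 0.0, 18.5, 5.4.
Cumulative: 5.1, 24.3, 29.8, 29.8, 48.3, 53.7.
The total first reaches 37 DD on day 5.

day 5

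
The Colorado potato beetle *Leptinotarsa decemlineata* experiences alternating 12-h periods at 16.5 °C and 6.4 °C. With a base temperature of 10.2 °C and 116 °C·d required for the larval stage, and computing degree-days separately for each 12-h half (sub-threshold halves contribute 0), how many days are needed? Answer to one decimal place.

Day half: max(0, 16.5 − 10.2) × 0.5 = 6.3 × 0.5 = 3.15 DD.
Night half: max(0, 6.4 − 10.2) × 0.5 = 0.0 × 0.5 = 0.00 DD.
Per 24 h: 3.15 DD/day.
Duration = 116 / 3.15 = 36.825 ≈ 36.8 days.

36.8 days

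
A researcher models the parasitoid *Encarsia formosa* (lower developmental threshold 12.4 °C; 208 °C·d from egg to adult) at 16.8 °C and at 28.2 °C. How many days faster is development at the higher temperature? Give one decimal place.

34.1 days

At 16.8 °C: 208 / (16.8 − 12.4) = 208 / 4.4 = 47.273 d.
At 28.2 °C: 208 / (28.2 − 12.4) = 208 / 15.8 = 13.165 d.
Difference = |47.273 − 13.165| = 34.108 ≈ 34.1 days.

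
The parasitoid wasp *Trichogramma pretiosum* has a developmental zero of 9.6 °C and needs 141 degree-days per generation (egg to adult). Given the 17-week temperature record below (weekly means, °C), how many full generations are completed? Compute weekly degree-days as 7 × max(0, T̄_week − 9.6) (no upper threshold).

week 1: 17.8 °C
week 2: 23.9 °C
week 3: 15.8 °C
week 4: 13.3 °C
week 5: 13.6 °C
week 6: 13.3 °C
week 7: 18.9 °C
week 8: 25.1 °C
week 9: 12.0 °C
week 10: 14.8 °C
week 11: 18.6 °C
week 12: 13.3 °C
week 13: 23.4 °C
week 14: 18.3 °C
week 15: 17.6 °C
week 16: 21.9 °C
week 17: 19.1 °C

6 generations

Weekly DD (7 × max(0, T̄ − 9.6)): 57.4, 100.1, 43.4, 25.9, 28.0, 25.9, 65.1, 108.5, 16.8, 36.4, 63.0, 25.9, 96.6, 60.9, 56.0, 86.1, 66.5.
Season total = 962.5 DD.
Complete generations = ⌊962.5 / 141⌋ = 6.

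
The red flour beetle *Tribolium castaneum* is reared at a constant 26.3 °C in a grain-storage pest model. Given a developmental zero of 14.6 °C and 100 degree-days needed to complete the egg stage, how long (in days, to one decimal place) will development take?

Daily accumulation = 26.3 − 14.6 = 11.7 DD/day.
Duration = 100 / 11.7 = 8.547 ≈ 8.5 days.

8.5 days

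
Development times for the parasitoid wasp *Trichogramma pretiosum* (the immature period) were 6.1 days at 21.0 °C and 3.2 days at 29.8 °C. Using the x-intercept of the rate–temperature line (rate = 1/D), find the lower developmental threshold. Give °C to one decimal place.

Under the model K = D·(T − T_b), so D₁·(T₁ − T_b) = D₂·(T₂ − T_b).
6.1·(21.0 − T_b) = 3.2·(29.8 − T_b)
T_b = (6.1·21.0 − 3.2·29.8) / (6.1 − 3.2) = 32.74 / 2.9 = 11.290 °C ≈ 11.3 °C.

11.3 °C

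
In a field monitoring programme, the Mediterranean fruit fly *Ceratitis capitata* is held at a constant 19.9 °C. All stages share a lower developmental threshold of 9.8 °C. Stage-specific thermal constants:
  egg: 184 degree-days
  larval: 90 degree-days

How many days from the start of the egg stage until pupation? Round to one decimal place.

Daily accumulation at 19.9 °C = 19.9 − 9.8 = 10.1 DD/day.
Total K = 184 + 90 = 274 DD.
Total duration = 274 / 10.1 = 27.129 ≈ 27.1 days.

27.1 days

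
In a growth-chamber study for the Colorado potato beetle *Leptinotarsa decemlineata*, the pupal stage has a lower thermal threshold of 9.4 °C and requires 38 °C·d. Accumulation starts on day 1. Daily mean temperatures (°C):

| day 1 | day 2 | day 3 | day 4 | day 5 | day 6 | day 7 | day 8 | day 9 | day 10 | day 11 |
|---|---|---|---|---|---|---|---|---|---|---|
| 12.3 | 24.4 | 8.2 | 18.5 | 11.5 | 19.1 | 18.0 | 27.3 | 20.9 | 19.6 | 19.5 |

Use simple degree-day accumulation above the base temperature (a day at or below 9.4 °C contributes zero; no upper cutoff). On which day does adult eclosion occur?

day 6

Daily DD above 9.4 °C: 2.9, 15.0, 0.0, 9.1, 2.1, 9.7, 8.6, 17.9, 11.5, 10.2, 10.1.
Cumulative: 2.9, 17.9, 17.9, 27.0, 29.1, 38.8, 47.4, 65.3, 76.8, 87.0, 97.1.
The total first reaches 38 DD on day 6.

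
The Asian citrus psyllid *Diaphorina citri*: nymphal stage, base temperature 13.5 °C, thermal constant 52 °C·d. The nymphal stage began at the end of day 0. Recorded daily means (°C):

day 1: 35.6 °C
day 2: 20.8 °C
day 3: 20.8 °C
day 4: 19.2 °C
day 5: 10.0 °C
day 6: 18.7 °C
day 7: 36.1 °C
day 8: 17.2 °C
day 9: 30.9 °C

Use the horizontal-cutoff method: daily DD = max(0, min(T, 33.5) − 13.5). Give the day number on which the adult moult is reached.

Daily DD above 13.5 °C (capped at 20.0): 20.0, 7.3, 7.3, 5.7, 0.0, 5.2, 20.0, 3.7, 17.4.
Cumulative: 20.0, 27.3, 34.6, 40.3, 40.3, 45.5, 65.5, 69.2, 86.6.
The total first reaches 52 DD on day 7.

day 7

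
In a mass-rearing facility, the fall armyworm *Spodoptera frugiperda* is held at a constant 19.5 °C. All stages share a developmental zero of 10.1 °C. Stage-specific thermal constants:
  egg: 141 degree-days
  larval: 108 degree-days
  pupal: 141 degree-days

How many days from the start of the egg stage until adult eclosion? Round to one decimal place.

Daily accumulation at 19.5 °C = 19.5 − 10.1 = 9.4 DD/day.
Total K = 141 + 108 + 141 = 390 DD.
Total duration = 390 / 9.4 = 41.489 ≈ 41.5 days.

41.5 days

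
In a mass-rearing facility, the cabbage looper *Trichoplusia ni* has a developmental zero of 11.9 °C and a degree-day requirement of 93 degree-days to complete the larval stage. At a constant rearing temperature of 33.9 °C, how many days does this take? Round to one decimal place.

Daily accumulation = 33.9 − 11.9 = 22.0 DD/day.
Duration = 93 / 22.0 = 4.227 ≈ 4.2 days.

4.2 days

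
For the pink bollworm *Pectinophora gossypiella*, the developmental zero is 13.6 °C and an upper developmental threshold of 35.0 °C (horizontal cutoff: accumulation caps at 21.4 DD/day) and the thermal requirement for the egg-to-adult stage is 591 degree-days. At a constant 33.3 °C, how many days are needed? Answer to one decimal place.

Daily accumulation = 33.3 − 13.6 = 19.7 DD/day.
Duration = 591 / 19.7 = 30.000 ≈ 30.0 days.

30.0 days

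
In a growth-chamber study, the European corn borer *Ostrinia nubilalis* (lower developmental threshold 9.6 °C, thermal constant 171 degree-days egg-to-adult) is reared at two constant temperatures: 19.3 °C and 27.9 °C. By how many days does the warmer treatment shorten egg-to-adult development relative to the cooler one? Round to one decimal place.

At 19.3 °C: 171 / (19.3 − 9.6) = 171 / 9.7 = 17.629 d.
At 27.9 °C: 171 / (27.9 − 9.6) = 171 / 18.3 = 9.344 d.
Difference = |17.629 − 9.344| = 8.285 ≈ 8.3 days.

8.3 days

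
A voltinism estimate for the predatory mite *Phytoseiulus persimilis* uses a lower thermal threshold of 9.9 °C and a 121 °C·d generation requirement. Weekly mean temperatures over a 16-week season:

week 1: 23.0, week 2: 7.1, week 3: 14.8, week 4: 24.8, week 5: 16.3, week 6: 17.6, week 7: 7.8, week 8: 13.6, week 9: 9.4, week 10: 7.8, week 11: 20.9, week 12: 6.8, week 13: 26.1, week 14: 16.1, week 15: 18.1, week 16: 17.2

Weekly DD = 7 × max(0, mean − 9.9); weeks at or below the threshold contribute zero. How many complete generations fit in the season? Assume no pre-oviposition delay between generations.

5 generations

Weekly DD (7 × max(0, T̄ − 9.9)): 91.7, 0.0, 34.3, 104.3, 44.8, 53.9, 0.0, 25.9, 0.0, 0.0, 77.0, 0.0, 113.4, 43.4, 57.4, 51.1.
Season total = 697.2 DD.
Complete generations = ⌊697.2 / 121⌋ = 5.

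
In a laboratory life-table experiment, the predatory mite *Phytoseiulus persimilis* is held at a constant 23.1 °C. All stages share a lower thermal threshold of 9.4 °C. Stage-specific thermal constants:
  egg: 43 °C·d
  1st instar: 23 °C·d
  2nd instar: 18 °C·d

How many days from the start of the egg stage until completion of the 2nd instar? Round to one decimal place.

6.1 days

Daily accumulation at 23.1 °C = 23.1 − 9.4 = 13.7 DD/day.
Total K = 43 + 23 + 18 = 84 DD.
Total duration = 84 / 13.7 = 6.131 ≈ 6.1 days.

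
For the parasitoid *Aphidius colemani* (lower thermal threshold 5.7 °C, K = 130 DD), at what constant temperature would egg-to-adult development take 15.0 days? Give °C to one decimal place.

Required daily accumulation = 130 / 15.0 = 8.667 DD/day.
T = T_base + 8.667 = 5.7 + 8.667 = 14.367 ≈ 14.4 °C.

14.4 °C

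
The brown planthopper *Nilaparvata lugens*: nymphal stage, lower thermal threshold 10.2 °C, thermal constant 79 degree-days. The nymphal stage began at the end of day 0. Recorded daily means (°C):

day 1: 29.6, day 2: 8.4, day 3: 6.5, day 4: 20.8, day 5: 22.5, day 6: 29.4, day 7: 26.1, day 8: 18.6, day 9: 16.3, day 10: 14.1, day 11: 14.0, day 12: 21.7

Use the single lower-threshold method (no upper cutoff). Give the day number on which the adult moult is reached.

Daily DD above 10.2 °C: 19.4, 0.0, 0.0, 10.6, 12.3, 19.2, 15.9, 8.4, 6.1, 3.9, 3.8, 11.5.
Cumulative: 19.4, 19.4, 19.4, 30.0, 42.3, 61.5, 77.4, 85.8, 91.9, 95.8, 99.6, 111.1.
The total first reaches 79 DD on day 8.

day 8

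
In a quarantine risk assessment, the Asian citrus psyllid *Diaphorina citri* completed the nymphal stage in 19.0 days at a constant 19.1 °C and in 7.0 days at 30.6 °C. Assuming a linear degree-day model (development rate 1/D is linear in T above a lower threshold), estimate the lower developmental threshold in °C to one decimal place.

12.4 °C

Linear rate model ⇒ the product D·(T − T_b) is constant across temperatures.
19.0·(19.1 − T_b) = 7.0·(30.6 − T_b)
T_b = (19.0·19.1 − 7.0·30.6) / (19.0 − 7.0) = 148.70 / 12.0 = 12.392 °C ≈ 12.4 °C.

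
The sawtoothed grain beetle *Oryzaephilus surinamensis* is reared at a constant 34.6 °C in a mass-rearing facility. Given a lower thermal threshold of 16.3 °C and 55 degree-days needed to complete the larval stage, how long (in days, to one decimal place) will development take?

3.0 days

Daily accumulation = 34.6 − 16.3 = 18.3 DD/day.
Duration = 55 / 18.3 = 3.005 ≈ 3.0 days.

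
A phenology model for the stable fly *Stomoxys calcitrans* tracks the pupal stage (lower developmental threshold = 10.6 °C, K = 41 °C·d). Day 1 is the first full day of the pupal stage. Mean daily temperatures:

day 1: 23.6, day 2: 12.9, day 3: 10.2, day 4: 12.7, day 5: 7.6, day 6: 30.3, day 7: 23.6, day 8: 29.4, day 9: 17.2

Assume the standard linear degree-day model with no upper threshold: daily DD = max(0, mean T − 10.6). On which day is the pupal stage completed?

Daily DD above 10.6 °C: 13.0, 2.3, 0.0, 2.1, 0.0, 19.7, 13.0, 18.8, 6.6.
Cumulative: 13.0, 15.3, 15.3, 17.4, 17.4, 37.1, 50.1, 68.9, 75.5.
The total first reaches 41 DD on day 7.

day 7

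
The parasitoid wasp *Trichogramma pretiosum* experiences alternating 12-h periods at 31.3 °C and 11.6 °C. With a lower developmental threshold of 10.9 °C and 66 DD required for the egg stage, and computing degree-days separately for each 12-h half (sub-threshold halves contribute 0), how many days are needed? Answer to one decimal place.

Day half: max(0, 31.3 − 10.9) × 0.5 = 20.4 × 0.5 = 10.20 DD.
Night half: max(0, 11.6 − 10.9) × 0.5 = 0.7 × 0.5 = 0.35 DD.
Per 24 h: 10.55 DD/day.
Duration = 66 / 10.55 = 6.256 ≈ 6.3 days.

6.3 days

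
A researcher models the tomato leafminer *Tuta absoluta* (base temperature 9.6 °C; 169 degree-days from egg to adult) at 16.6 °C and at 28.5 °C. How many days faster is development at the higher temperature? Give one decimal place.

15.2 days

At 16.6 °C: 169 / (16.6 − 9.6) = 169 / 7.0 = 24.143 d.
At 28.5 °C: 169 / (28.5 − 9.6) = 169 / 18.9 = 8.942 d.
Difference = |24.143 − 8.942| = 15.201 ≈ 15.2 days.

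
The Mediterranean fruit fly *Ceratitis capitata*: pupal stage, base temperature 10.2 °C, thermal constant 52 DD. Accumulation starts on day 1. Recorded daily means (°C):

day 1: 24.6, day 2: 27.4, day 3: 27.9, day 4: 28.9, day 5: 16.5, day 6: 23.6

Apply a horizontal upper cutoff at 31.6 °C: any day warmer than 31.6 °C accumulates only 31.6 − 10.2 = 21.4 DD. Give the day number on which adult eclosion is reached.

Daily DD above 10.2 °C (capped at 21.4): 14.4, 17.2, 17.7, 18.7, 6.3, 13.4.
Cumulative: 14.4, 31.6, 49.3, 68.0, 74.3, 87.7.
The total first reaches 52 DD on day 4.

day 4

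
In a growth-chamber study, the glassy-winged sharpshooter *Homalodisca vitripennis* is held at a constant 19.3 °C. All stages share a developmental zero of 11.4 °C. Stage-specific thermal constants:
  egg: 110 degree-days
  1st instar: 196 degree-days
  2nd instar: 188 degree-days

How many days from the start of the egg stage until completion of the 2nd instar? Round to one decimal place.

62.5 days

Daily accumulation at 19.3 °C = 19.3 − 11.4 = 7.9 DD/day.
Total K = 110 + 196 + 188 = 494 DD.
Total duration = 494 / 7.9 = 62.532 ≈ 62.5 days.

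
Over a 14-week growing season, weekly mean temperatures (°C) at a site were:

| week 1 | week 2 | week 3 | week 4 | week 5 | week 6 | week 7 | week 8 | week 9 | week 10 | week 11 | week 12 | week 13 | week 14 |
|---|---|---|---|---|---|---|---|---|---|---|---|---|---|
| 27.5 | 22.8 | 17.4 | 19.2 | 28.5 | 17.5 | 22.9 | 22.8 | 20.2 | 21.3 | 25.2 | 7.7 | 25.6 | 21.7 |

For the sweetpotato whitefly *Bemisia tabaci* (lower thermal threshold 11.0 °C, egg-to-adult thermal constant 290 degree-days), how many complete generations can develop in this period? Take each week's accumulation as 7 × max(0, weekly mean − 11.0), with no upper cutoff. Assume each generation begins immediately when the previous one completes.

3 generations

Weekly DD (7 × max(0, T̄ − 11.0)): 115.5, 82.6, 44.8, 57.4, 122.5, 45.5, 83.3, 82.6, 64.4, 72.1, 99.4, 0.0, 102.2, 74.9.
Season total = 1047.2 DD.
Complete generations = ⌊1047.2 / 290⌋ = 3.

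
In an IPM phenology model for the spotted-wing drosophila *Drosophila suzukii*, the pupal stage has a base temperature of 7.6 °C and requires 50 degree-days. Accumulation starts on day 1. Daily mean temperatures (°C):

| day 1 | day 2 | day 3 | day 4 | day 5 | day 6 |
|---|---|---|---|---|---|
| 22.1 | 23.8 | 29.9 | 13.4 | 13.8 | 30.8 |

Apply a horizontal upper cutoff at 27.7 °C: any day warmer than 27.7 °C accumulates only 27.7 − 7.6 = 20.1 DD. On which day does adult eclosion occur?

Daily DD above 7.6 °C (capped at 20.1): 14.5, 16.2, 20.1, 5.8, 6.2, 20.1.
Cumulative: 14.5, 30.7, 50.8, 56.6, 62.8, 82.9.
The total first reaches 50 DD on day 3.

day 3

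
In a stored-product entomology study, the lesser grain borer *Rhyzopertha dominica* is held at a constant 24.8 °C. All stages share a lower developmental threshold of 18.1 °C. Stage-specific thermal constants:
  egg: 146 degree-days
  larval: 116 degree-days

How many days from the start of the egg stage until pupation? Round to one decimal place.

39.1 days

Daily accumulation at 24.8 °C = 24.8 − 18.1 = 6.7 DD/day.
Total K = 146 + 116 = 262 DD.
Total duration = 262 / 6.7 = 39.104 ≈ 39.1 days.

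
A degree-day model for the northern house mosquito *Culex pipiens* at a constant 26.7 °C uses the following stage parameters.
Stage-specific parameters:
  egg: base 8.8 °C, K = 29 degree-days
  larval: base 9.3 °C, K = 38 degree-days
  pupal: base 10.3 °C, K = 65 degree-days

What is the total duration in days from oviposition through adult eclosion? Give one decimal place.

7.8 days

egg: 29 / (26.7 − 8.8) = 29 / 17.9 = 1.620 d.
larval: 38 / (26.7 − 9.3) = 38 / 17.4 = 2.184 d.
pupal: 65 / (26.7 − 10.3) = 65 / 16.4 = 3.963 d.
Sum = 7.767 ≈ 7.8 days.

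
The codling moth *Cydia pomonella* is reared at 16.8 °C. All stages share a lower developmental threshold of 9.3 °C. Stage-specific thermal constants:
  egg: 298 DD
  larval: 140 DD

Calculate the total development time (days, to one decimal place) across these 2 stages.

Daily accumulation at 16.8 °C = 16.8 − 9.3 = 7.5 DD/day.
Total K = 298 + 140 = 438 DD.
Total duration = 438 / 7.5 = 58.400 ≈ 58.4 days.

58.4 days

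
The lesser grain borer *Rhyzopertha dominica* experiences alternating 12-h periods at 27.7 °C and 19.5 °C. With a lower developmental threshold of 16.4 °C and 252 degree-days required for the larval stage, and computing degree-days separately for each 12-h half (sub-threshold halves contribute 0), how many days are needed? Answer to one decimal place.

Day half: max(0, 27.7 − 16.4) × 0.5 = 11.3 × 0.5 = 5.65 DD.
Night half: max(0, 19.5 − 16.4) × 0.5 = 3.1 × 0.5 = 1.55 DD.
Per 24 h: 7.20 DD/day.
Duration = 252 / 7.20 = 35.000 ≈ 35.0 days.

35.0 days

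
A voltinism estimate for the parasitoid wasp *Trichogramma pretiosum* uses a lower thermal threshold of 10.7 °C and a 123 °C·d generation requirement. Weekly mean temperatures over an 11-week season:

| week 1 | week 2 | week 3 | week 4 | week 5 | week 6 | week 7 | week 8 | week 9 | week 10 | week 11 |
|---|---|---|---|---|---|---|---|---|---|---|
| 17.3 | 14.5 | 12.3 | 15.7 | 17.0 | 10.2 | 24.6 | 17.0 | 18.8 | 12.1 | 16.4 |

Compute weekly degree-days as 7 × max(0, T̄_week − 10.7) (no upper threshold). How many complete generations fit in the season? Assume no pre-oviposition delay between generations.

3 generations

Weekly DD (7 × max(0, T̄ − 10.7)): 46.2, 26.6, 11.2, 35.0, 44.1, 0.0, 97.3, 44.1, 56.7, 9.8, 39.9.
Season total = 410.9 DD.
Complete generations = ⌊410.9 / 123⌋ = 3.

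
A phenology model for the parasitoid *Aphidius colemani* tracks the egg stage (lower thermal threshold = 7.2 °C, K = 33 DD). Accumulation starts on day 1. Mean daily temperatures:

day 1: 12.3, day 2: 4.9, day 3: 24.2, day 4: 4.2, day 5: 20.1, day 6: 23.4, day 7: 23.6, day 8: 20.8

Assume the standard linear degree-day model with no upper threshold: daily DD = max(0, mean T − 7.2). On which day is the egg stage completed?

Daily DD above 7.2 °C: 5.1, 0.0, 17.0, 0.0, 12.9, 16.2, 16.4, 13.6.
Cumulative: 5.1, 5.1, 22.1, 22.1, 35.0, 51.2, 67.6, 81.2.
The total first reaches 33 DD on day 5.

day 5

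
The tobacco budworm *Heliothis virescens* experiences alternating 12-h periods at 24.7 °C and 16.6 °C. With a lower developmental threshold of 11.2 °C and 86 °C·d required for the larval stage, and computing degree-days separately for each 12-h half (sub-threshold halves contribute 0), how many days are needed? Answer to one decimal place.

9.1 days

Day half: max(0, 24.7 − 11.2) × 0.5 = 13.5 × 0.5 = 6.75 DD.
Night half: max(0, 16.6 − 11.2) × 0.5 = 5.4 × 0.5 = 2.70 DD.
Per 24 h: 9.45 DD/day.
Duration = 86 / 9.45 = 9.101 ≈ 9.1 days.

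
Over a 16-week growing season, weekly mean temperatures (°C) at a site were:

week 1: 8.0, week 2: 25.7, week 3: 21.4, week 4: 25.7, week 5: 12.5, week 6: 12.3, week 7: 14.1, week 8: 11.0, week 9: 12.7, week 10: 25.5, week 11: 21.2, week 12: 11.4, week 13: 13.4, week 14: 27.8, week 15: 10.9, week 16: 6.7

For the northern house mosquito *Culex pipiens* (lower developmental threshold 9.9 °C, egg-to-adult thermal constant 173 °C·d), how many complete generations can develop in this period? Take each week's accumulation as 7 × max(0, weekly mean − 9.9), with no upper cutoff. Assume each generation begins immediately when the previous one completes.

Weekly DD (7 × max(0, T̄ − 9.9)): 0.0, 110.6, 80.5, 110.6, 18.2, 16.8, 29.4, 7.7, 19.6, 109.2, 79.1, 10.5, 24.5, 125.3, 7.0, 0.0.
Season total = 749.0 DD.
Complete generations = ⌊749.0 / 173⌋ = 4.

4 generations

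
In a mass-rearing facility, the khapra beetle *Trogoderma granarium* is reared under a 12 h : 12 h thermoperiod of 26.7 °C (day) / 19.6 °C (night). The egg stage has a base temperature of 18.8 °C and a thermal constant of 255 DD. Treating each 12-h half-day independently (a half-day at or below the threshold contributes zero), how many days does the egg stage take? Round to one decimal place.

Day half: max(0, 26.7 − 18.8) × 0.5 = 7.9 × 0.5 = 3.95 DD.
Night half: max(0, 19.6 − 18.8) × 0.5 = 0.8 × 0.5 = 0.40 DD.
Per 24 h: 4.35 DD/day.
Duration = 255 / 4.35 = 58.621 ≈ 58.6 days.

58.6 days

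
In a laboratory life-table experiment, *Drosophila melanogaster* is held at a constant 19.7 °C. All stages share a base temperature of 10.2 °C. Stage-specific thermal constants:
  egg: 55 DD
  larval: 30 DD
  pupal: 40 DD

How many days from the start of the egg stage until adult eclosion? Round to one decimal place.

Daily accumulation at 19.7 °C = 19.7 − 10.2 = 9.5 DD/day.
Total K = 55 + 30 + 40 = 125 DD.
Total duration = 125 / 9.5 = 13.158 ≈ 13.2 days.

13.2 days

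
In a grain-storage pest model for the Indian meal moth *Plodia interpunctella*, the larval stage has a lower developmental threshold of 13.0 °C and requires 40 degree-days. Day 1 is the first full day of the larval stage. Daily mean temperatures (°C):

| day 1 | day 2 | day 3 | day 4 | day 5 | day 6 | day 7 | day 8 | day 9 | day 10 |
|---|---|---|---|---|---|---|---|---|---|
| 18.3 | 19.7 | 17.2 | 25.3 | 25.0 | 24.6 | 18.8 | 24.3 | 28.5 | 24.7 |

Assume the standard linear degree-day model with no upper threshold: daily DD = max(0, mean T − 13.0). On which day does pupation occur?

Daily DD above 13.0 °C: 5.3, 6.7, 4.2, 12.3, 12.0, 11.6, 5.8, 11.3, 15.5, 11.7.
Cumulative: 5.3, 12.0, 16.2, 28.5, 40.5, 52.1, 57.9, 69.2, 84.7, 96.4.
The total first reaches 40 DD on day 5.

day 5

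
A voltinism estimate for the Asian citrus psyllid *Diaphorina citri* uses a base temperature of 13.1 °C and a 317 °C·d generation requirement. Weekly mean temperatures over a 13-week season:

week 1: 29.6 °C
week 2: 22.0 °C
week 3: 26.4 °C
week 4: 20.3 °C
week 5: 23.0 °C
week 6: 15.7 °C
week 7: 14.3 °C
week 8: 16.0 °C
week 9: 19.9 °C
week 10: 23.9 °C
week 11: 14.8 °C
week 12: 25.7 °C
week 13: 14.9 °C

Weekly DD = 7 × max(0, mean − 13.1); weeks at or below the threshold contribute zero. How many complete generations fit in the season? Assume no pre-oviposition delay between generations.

2 generations

Weekly DD (7 × max(0, T̄ − 13.1)): 115.5, 62.3, 93.1, 50.4, 69.3, 18.2, 8.4, 20.3, 47.6, 75.6, 11.9, 88.2, 12.6.
Season total = 673.4 DD.
Complete generations = ⌊673.4 / 317⌋ = 2.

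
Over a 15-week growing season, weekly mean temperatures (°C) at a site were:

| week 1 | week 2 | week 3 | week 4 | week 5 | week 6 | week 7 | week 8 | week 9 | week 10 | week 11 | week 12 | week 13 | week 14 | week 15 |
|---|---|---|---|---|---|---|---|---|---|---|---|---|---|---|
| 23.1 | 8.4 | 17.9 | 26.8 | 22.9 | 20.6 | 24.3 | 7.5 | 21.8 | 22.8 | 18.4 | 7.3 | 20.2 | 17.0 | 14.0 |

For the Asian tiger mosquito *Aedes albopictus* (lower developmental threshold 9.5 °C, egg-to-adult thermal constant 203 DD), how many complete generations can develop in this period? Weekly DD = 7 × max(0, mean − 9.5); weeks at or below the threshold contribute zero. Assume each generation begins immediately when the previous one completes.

4 generations

Weekly DD (7 × max(0, T̄ − 9.5)): 95.2, 0.0, 58.8, 121.1, 93.8, 77.7, 103.6, 0.0, 86.1, 93.1, 62.3, 0.0, 74.9, 52.5, 31.5.
Season total = 950.6 DD.
Complete generations = ⌊950.6 / 203⌋ = 4.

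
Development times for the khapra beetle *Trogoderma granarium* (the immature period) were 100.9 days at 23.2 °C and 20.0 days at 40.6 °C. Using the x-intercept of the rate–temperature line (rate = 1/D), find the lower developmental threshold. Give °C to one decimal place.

18.9 °C

Equal thermal constants: D₁(T₁ − T_b) = D₂(T₂ − T_b).
100.9·(23.2 − T_b) = 20.0·(40.6 − T_b)
T_b = (100.9·23.2 − 20.0·40.6) / (100.9 − 20.0) = 1528.88 / 80.9 = 18.898 °C ≈ 18.9 °C.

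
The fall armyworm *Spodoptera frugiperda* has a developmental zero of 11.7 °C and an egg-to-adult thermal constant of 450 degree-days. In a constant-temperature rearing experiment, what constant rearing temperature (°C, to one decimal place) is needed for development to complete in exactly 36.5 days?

24.0 °C

Required daily accumulation = 450 / 36.5 = 12.329 DD/day.
T = T_base + 12.329 = 11.7 + 12.329 = 24.029 ≈ 24.0 °C.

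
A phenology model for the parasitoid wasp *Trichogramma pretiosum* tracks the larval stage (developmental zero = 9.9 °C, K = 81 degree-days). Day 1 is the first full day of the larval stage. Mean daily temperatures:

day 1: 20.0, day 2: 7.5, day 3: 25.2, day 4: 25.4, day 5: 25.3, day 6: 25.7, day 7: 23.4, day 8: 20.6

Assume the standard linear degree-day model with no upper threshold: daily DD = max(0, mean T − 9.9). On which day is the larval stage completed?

Daily DD above 9.9 °C: 10.1, 0.0, 15.3, 15.5, 15.4, 15.8, 13.5, 10.7.
Cumulative: 10.1, 10.1, 25.4, 40.9, 56.3, 72.1, 85.6, 96.3.
The total first reaches 81 DD on day 7.

day 7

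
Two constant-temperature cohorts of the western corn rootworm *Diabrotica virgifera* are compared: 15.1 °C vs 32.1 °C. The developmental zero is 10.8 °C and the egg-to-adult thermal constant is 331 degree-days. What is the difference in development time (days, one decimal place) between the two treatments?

61.4 days

At 15.1 °C: 331 / (15.1 − 10.8) = 331 / 4.3 = 76.977 d.
At 32.1 °C: 331 / (32.1 − 10.8) = 331 / 21.3 = 15.540 d.
Difference = |76.977 − 15.540| = 61.437 ≈ 61.4 days.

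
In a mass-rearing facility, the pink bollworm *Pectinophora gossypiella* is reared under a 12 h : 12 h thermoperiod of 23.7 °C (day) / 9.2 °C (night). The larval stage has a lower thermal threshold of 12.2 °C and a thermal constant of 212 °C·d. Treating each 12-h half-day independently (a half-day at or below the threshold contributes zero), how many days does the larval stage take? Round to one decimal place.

Day half: max(0, 23.7 − 12.2) × 0.5 = 11.5 × 0.5 = 5.75 DD.
Night half: max(0, 9.2 − 12.2) × 0.5 = 0.0 × 0.5 = 0.00 DD.
Per 24 h: 5.75 DD/day.
Duration = 212 / 5.75 = 36.870 ≈ 36.9 days.

36.9 days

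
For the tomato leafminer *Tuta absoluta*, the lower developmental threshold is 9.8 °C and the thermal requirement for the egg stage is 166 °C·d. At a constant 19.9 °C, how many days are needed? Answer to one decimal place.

16.4 days

Daily accumulation = 19.9 − 9.8 = 10.1 DD/day.
Duration = 166 / 10.1 = 16.436 ≈ 16.4 days.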